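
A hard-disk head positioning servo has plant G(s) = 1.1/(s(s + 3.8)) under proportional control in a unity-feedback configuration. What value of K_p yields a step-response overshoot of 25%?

From %OS = 100·exp(−πζ/√(1−ζ²)) = 25%, ζ = −ln(0.25)/√(π²+ln²(0.25)) = 0.4037.
Characteristic equation s² + 3.8s + 1.1K_p = 0 gives ζ = 3.8/(2√(1.1K_p)).
Setting ζ = 0.4037: √(1.1K_p) = 3.8/(2·0.4037) = 4.706, so K_p = 22.15/1.1 = 20.1.

K_p = 20.1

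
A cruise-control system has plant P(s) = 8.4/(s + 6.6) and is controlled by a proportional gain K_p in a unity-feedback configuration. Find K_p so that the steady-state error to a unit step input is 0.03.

The loop is type 0, so e_ss(step) = 1/(1 + K_pos) with K_pos = K_p·P(0).
P(0) = 1.273. Require 1/(1 + K_p·1.273) = 0.03, so 1 + 1.273·K_p = 33.33.
K_p = (33.33 − 1)/1.273 = 25.4.

K_p = 25.4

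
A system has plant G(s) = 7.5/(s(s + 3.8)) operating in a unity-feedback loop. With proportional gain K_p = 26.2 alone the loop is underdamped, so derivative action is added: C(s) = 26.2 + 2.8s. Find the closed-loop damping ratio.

Forward path: (26.2 + 2.8s)·7.5/(s(s+3.8)). The closed-loop characteristic equation is s² + (3.8 + 7.5·2.8)s + 7.5·26.2 = 0.
That is s² + 24.8s + 196.5 = 0, so ω_n = 14.02 rad/s and ζ = 24.8/(2·14.02) = 0.8846.

ζ = 0.885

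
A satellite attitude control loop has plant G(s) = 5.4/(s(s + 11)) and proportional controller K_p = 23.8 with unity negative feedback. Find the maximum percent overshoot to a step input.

17.5%

Closed-loop characteristic equation: s² + 11s + 128.5 = 0, so ω_n = 11.34 rad/s and ζ = 11/(2·11.34) = 0.4852.
%OS = 100·exp(−πζ/√(1−ζ²)) = 100·exp(−π·0.4852/√0.7646) = 17.5%.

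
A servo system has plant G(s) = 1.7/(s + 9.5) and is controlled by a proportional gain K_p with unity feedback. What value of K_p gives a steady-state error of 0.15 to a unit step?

Steady-state error for a unit step on this type-0 loop is 1/(1 + K_p·G(0)).
G(0) = 0.1789. Require 1/(1 + K_p·0.1789) = 0.15, so 1 + 0.1789·K_p = 6.667.
K_p = (6.667 − 1)/0.1789 = 31.7.

K_p = 31.7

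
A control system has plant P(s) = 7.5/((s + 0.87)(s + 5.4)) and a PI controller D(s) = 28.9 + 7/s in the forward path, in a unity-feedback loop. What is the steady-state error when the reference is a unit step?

The open loop D(s)P(s) has a pole at the origin (type 1), so the static position error constant is infinite and e_ss = 1/(1+∞) = 0.

0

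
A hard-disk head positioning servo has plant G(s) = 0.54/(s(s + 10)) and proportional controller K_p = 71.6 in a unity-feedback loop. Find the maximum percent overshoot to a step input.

The closed-loop denominator s² + 10s + 38.66 gives ω_n = √38.66 = 6.218 and ζ = 10/(2ω_n) = 0.8041.
%OS = 100·exp(−πζ/√(1−ζ²)) = 100·exp(−π·0.8041/√0.3534) = 1.43%.

1.43%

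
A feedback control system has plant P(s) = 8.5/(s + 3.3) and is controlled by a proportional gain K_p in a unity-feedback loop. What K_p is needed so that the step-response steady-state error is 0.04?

For a type-0 loop with proportional control, e_ss = 1/(1 + K_p·P(0)).
P(0) = 2.576. Require 1/(1 + K_p·2.576) = 0.04, so 1 + 2.576·K_p = 25.
K_p = (25 − 1)/2.576 = 9.32.

K_p = 9.32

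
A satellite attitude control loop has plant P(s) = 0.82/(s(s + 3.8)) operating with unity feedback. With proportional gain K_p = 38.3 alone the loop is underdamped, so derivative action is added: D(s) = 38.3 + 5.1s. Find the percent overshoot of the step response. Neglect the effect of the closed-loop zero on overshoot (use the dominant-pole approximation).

4.13%

Forward path: (38.3 + 5.1s)·0.82/(s(s+3.8)). The closed-loop characteristic equation is s² + (3.8 + 0.82·5.1)s + 0.82·38.3 = 0.
That is s² + 7.982s + 31.41 = 0, so ω_n = 5.604 rad/s and ζ = 7.982/(2·5.604) = 0.7122.
%OS = 100·exp(−πζ/√(1−ζ²)) = 4.13%.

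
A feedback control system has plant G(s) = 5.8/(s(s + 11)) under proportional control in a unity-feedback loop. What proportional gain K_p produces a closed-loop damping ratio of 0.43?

K_p = 28.2

Closed-loop characteristic equation: s² + 11s + K_p·5.8 = 0.
So ω_n = √(5.8K_p) and 2ζω_n = 11, giving ζ = 11/(2√(5.8K_p)).
Setting ζ = 0.43: √(5.8K_p) = 11/(2·0.43) = 12.79, so K_p = 163.6/5.8 = 28.2.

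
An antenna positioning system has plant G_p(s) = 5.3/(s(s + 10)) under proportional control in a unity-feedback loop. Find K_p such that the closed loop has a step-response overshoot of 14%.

From %OS = 100·exp(−πζ/√(1−ζ²)) = 14%, ζ = −ln(0.14)/√(π²+ln²(0.14)) = 0.5305.
Characteristic equation s² + 10s + 5.3K_p = 0 gives ζ = 10/(2√(5.3K_p)).
Setting ζ = 0.5305: √(5.3K_p) = 10/(2·0.5305) = 9.425, so K_p = 88.83/5.3 = 16.8.

K_p = 16.8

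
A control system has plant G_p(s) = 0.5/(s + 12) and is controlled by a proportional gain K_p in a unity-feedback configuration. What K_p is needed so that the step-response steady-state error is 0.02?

The loop is type 0, so e_ss(step) = 1/(1 + K_pos) with K_pos = K_p·G_p(0).
G_p(0) = 0.04167. Require 1/(1 + K_p·0.04167) = 0.02, so 1 + 0.04167·K_p = 50.
K_p = (50 − 1)/0.04167 = 1180.

K_p = 1180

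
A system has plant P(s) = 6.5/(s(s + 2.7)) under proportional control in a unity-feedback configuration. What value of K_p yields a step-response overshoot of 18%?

From %OS = 100·exp(−πζ/√(1−ζ²)) = 18%, ζ = −ln(0.18)/√(π²+ln²(0.18)) = 0.4791.
Characteristic equation s² + 2.7s + 6.5K_p = 0 gives ζ = 2.7/(2√(6.5K_p)).
Setting ζ = 0.4791: √(6.5K_p) = 2.7/(2·0.4791) = 2.818, so K_p = 7.94/6.5 = 1.22.

K_p = 1.22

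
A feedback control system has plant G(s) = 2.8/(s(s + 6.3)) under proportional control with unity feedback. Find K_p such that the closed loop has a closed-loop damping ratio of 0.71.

Closed-loop characteristic equation: s² + 6.3s + K_p·2.8 = 0.
So ω_n = √(2.8K_p) and 2ζω_n = 6.3, giving ζ = 6.3/(2√(2.8K_p)).
Setting ζ = 0.71: √(2.8K_p) = 6.3/(2·0.71) = 4.437, so K_p = 19.68/2.8 = 7.03.

K_p = 7.03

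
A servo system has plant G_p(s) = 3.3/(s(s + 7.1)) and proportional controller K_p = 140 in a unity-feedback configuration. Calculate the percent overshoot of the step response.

The closed-loop denominator s² + 7.1s + 462 gives ω_n = √462 = 21.49 and ζ = 7.1/(2ω_n) = 0.1652.
%OS = 100·exp(−πζ/√(1−ζ²)) = 100·exp(−π·0.1652/√0.9727) = 59.1%.

59.1%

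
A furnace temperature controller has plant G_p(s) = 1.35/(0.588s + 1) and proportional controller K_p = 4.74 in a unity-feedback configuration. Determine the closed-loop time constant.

τ = 0.0795 s

Closed loop: T(s) = K_p·G_p/(1+K_p·G_p) = 6.399/(0.588s + 1 + 6.399), with pole at s = −(1 + 6.399)/0.588 = −12.58.
Closed-loop time constant τ = 1/12.58 = 0.0795 s.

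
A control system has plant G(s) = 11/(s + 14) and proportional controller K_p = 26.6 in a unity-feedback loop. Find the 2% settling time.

T_s ≈ 0.013 s

Closed-loop transfer function: T(s) = K_p·G(s)/(1 + K_p·G(s)) = 292.6/(s + 14 + 292.6) = 292.6/(s + 306.6).
Time constant τ = 1/306.6 = 0.003262 s, so the 2% settling time is about 4τ = 0.013 s.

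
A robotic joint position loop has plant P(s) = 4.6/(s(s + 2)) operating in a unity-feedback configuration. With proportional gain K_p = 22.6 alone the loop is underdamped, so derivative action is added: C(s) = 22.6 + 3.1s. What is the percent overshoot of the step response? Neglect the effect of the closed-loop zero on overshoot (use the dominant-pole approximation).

1.58%

Forward path: (22.6 + 3.1s)·4.6/(s(s+2)). The closed-loop characteristic equation is s² + (2 + 4.6·3.1)s + 4.6·22.6 = 0.
That is s² + 16.26s + 104 = 0, so ω_n = 10.2 rad/s and ζ = 16.26/(2·10.2) = 0.7974.
%OS = 100·exp(−πζ/√(1−ζ²)) = 1.58%.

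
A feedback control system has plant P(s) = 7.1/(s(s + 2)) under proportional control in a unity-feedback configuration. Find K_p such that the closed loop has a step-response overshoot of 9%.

K_p = 0.381

From %OS = 100·exp(−πζ/√(1−ζ²)) = 9%, ζ = −ln(0.09)/√(π²+ln²(0.09)) = 0.6083.
Characteristic equation s² + 2s + 7.1K_p = 0 gives ζ = 2/(2√(7.1K_p)).
Setting ζ = 0.6083: √(7.1K_p) = 2/(2·0.6083) = 1.644, so K_p = 2.702/7.1 = 0.381.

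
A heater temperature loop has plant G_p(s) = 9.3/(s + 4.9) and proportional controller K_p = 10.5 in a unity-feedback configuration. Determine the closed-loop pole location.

Closed-loop transfer function: T(s) = K_p·G_p(s)/(1 + K_p·G_p(s)) = 97.65/(s + 4.9 + 97.65) = 97.65/(s + 102.6).
The closed-loop pole is at s = −102.6.

s = -102.6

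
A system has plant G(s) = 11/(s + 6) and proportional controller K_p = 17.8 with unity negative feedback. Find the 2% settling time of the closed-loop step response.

Closed-loop transfer function: T(s) = K_p·G(s)/(1 + K_p·G(s)) = 195.8/(s + 6 + 195.8) = 195.8/(s + 201.8).
Time constant τ = 1/201.8 = 0.004955 s, so the 2% settling time is about 4τ = 0.0198 s.

T_s ≈ 0.0198 s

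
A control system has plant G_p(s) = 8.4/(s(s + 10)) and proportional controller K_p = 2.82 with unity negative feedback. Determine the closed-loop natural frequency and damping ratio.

ω_n = 4.87 rad/s, ζ = 1.03

1 + K_p·G_p(s) = 0 gives s² + 10s + 23.69 = 0.
So ω_n² = 23.69 ⇒ ω_n = 4.867 rad/s, and ζ = 10/(2ω_n) = 1.03.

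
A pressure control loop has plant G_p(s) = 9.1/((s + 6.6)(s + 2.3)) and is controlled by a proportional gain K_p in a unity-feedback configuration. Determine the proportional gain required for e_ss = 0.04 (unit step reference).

For a type-0 loop with proportional control, e_ss = 1/(1 + K_p·G_p(0)).
G_p(0) = 0.5995. Require 1/(1 + K_p·0.5995) = 0.04, so 1 + 0.5995·K_p = 25.
K_p = (25 − 1)/0.5995 = 40.

K_p = 40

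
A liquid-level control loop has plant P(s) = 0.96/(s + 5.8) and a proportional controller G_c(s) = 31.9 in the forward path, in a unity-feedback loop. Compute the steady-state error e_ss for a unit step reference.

0.159

The loop is type 0. Static position error constant K_pos = G_c(0)·P(0) = 31.9·0.1655 = 5.28.
Steady-state error to a unit step: e_ss = 1/(1+K_pos) = 1/6.28 = 0.159.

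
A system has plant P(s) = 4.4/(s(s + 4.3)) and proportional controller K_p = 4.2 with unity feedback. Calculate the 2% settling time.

T_s ≈ 1.86 s

The closed-loop denominator s² + 4.3s + 18.48 gives ω_n = √18.48 = 4.299 and ζ = 4.3/(2ω_n) = 0.5001.
2% settling time T_s ≈ 4/(ζω_n) = 4/2.15 = 1.86 s.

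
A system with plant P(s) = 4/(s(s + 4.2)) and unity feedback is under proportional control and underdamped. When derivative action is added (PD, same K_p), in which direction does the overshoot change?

The derivative term adds K·K_d to the s-coefficient of the characteristic equation, raising 2ζω_n while ω_n is unchanged; ζ increases, so overshoot decreases.

decrease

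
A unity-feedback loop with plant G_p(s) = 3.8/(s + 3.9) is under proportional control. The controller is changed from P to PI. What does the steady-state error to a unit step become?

Adding integral action puts a pole at s = 0 in the forward path, raising the system type to 1; a type-1 loop has zero steady-state error to a step.

0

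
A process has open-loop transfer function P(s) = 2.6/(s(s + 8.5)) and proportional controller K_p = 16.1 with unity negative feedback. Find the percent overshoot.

6.48%

The closed-loop denominator s² + 8.5s + 41.86 gives ω_n = √41.86 = 6.47 and ζ = 8.5/(2ω_n) = 0.6569.
%OS = 100·exp(−πζ/√(1−ζ²)) = 100·exp(−π·0.6569/√0.5685) = 6.48%.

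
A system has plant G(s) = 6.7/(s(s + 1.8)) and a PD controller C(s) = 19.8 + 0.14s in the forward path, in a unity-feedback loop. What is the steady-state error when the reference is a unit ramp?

0.0136

The loop has one pole at the origin (type 1). Velocity error constant K_v = lim_{s→0} s·C(s)G(s) = 19.8·6.7/1.8 = 73.7.
Steady-state error to a unit ramp: e_ss = 1/K_v = 0.0136.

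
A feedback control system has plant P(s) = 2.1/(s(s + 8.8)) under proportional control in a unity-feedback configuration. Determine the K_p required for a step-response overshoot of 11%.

From %OS = 100·exp(−πζ/√(1−ζ²)) = 11%, ζ = −ln(0.11)/√(π²+ln²(0.11)) = 0.5749.
Characteristic equation s² + 8.8s + 2.1K_p = 0 gives ζ = 8.8/(2√(2.1K_p)).
Setting ζ = 0.5749: √(2.1K_p) = 8.8/(2·0.5749) = 7.654, so K_p = 58.58/2.1 = 27.9.

K_p = 27.9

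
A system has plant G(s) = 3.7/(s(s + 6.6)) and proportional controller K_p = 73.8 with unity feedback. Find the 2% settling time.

From 1 + K_pG(s) = 0: s² + 6.6s + 273.1 = 0 ⇒ ω_n = 16.52, ζ = 0.1997.
2% settling time T_s ≈ 4/(ζω_n) = 4/3.3 = 1.21 s.

T_s ≈ 1.21 s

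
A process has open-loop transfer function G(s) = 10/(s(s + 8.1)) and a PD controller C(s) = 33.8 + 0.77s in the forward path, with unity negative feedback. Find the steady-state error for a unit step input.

0

The open loop C(s)G(s) has a pole at the origin (type 1), so the static position error constant is infinite and e_ss = 1/(1+∞) = 0.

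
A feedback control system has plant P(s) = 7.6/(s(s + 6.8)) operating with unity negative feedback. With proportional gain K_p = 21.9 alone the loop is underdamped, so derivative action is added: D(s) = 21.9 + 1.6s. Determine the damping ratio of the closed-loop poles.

ζ = 0.735

Forward path: (21.9 + 1.6s)·7.6/(s(s+6.8)). The closed-loop characteristic equation is s² + (6.8 + 7.6·1.6)s + 7.6·21.9 = 0.
That is s² + 18.96s + 166.4 = 0, so ω_n = 12.9 rad/s and ζ = 18.96/(2·12.9) = 0.7348.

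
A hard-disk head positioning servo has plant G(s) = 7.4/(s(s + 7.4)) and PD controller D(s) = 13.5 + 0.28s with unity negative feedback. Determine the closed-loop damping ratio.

ζ = 0.474

Forward path: (13.5 + 0.28s)·7.4/(s(s+7.4)). The closed-loop characteristic equation is s² + (7.4 + 7.4·0.28)s + 7.4·13.5 = 0.
That is s² + 9.472s + 99.9 = 0, so ω_n = 9.995 rad/s and ζ = 9.472/(2·9.995) = 0.4738.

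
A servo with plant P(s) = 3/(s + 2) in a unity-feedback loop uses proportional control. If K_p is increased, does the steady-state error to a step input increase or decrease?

The position error constant K_pos = K_p·P(0) grows with K_p, and e_ss = 1/(1+K_pos) falls.

decrease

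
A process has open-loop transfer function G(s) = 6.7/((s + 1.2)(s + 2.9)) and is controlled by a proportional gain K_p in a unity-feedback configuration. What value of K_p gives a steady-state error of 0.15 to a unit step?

K_p = 2.94

Steady-state error for a unit step on this type-0 loop is 1/(1 + K_p·G(0)).
G(0) = 1.925. Require 1/(1 + K_p·1.925) = 0.15, so 1 + 1.925·K_p = 6.667.
K_p = (6.667 − 1)/1.925 = 2.94.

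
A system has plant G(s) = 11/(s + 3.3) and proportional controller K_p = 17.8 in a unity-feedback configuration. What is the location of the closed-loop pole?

Closed-loop transfer function: T(s) = K_p·G(s)/(1 + K_p·G(s)) = 195.8/(s + 3.3 + 195.8) = 195.8/(s + 199.1).
The closed-loop pole is at s = −199.1.

s = -199.1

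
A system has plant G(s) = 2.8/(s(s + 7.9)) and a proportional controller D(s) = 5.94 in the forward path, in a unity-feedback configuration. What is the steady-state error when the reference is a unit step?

The open loop D(s)G(s) has a pole at the origin (type 1), so the static position error constant is infinite and e_ss = 1/(1+∞) = 0.

0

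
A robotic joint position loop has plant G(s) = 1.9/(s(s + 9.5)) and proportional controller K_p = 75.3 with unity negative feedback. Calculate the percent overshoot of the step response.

25.7%

Closed-loop characteristic equation: s² + 9.5s + 143.1 = 0, so ω_n = 11.96 rad/s and ζ = 9.5/(2·11.96) = 0.3971.
%OS = 100·exp(−πζ/√(1−ζ²)) = 100·exp(−π·0.3971/√0.8423) = 25.7%.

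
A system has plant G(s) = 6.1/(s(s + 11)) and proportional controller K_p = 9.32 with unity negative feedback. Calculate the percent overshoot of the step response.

3.51%

Closed-loop characteristic equation: s² + 11s + 56.85 = 0, so ω_n = 7.54 rad/s and ζ = 11/(2·7.54) = 0.7294.
%OS = 100·exp(−πζ/√(1−ζ²)) = 100·exp(−π·0.7294/√0.4679) = 3.51%.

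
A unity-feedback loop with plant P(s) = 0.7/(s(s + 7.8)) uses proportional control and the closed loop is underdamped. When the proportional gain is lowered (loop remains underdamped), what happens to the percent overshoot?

decrease

ζ = 7.8/(2√(0.7K_p)) rises as K_p falls; higher damping means less overshoot.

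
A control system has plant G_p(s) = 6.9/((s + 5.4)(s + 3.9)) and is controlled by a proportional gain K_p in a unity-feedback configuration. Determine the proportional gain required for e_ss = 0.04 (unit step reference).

K_p = 73.3

For a type-0 loop with proportional control, e_ss = 1/(1 + K_p·G_p(0)).
G_p(0) = 0.3276. Require 1/(1 + K_p·0.3276) = 0.04, so 1 + 0.3276·K_p = 25.
K_p = (25 − 1)/0.3276 = 73.3.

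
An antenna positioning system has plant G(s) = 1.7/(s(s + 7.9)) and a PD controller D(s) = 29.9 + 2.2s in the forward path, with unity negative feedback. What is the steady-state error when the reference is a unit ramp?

The loop has one pole at the origin (type 1). Velocity error constant K_v = lim_{s→0} s·D(s)G(s) = 29.9·1.7/7.9 = 6.434.
Steady-state error to a unit ramp: e_ss = 1/K_v = 0.155.

0.155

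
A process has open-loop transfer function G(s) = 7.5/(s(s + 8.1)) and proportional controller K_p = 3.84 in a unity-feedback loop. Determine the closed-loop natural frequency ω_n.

1 + K_p·G(s) = 0 gives s² + 8.1s + 28.8 = 0.
So ω_n² = 28.8 ⇒ ω_n = 5.367 rad/s, and ζ = 8.1/(2ω_n) = 0.755.

ω_n = 5.37 rad/s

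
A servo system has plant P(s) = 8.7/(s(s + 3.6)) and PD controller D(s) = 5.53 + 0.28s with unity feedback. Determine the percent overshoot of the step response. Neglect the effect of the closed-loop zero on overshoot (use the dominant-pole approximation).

21.9%

Forward path: (5.53 + 0.28s)·8.7/(s(s+3.6)). The closed-loop characteristic equation is s² + (3.6 + 8.7·0.28)s + 8.7·5.53 = 0.
That is s² + 6.036s + 48.11 = 0, so ω_n = 6.936 rad/s and ζ = 6.036/(2·6.936) = 0.4351.
%OS = 100·exp(−πζ/√(1−ζ²)) = 21.9%.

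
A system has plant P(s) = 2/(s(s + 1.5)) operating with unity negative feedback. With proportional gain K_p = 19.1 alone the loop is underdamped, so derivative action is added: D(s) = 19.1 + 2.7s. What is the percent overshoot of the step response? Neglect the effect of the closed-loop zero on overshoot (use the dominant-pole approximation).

Forward path: (19.1 + 2.7s)·2/(s(s+1.5)). The closed-loop characteristic equation is s² + (1.5 + 2·2.7)s + 2·19.1 = 0.
That is s² + 6.9s + 38.2 = 0, so ω_n = 6.181 rad/s and ζ = 6.9/(2·6.181) = 0.5582.
%OS = 100·exp(−πζ/√(1−ζ²)) = 12.1%.

12.1%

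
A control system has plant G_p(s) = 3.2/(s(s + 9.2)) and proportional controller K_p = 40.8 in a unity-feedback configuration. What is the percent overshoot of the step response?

25.1%

Closed-loop characteristic equation: s² + 9.2s + 130.6 = 0, so ω_n = 11.43 rad/s and ζ = 9.2/(2·11.43) = 0.4026.
%OS = 100·exp(−πζ/√(1−ζ²)) = 100·exp(−π·0.4026/√0.8379) = 25.1%.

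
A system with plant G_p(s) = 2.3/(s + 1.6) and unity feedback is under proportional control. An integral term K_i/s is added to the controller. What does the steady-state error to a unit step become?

0

Adding integral action puts a pole at s = 0 in the forward path, raising the system type to 1; a type-1 loop has zero steady-state error to a step.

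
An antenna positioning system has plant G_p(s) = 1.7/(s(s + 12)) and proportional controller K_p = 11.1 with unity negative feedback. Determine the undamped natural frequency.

1 + K_p·G_p(s) = 0 gives s² + 12s + 18.87 = 0.
Matching s² + 2ζω_n s + ω_n²: ω_n = √18.87 = 4.344 rad/s and 2ζω_n = 12, so ζ = 12/(2·4.344) = 1.38.

ω_n = 4.34 rad/s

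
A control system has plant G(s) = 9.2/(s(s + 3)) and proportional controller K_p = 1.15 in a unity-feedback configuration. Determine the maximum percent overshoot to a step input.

Closed-loop characteristic equation: s² + 3s + 10.58 = 0, so ω_n = 3.253 rad/s and ζ = 3/(2·3.253) = 0.4612.
%OS = 100·exp(−πζ/√(1−ζ²)) = 100·exp(−π·0.4612/√0.7873) = 19.5%.

19.5%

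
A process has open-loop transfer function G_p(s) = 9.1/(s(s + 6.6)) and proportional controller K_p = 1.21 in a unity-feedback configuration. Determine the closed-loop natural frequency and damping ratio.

With unity feedback the closed-loop characteristic equation is s² + 6.6s + 1.21·9.1 = s² + 6.6s + 11.01 = 0.
So ω_n² = 11.01 ⇒ ω_n = 3.318 rad/s, and ζ = 6.6/(2ω_n) = 0.994.

ω_n = 3.32 rad/s, ζ = 0.994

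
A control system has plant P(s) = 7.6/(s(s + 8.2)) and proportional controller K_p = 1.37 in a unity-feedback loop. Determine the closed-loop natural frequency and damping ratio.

1 + K_p·P(s) = 0 gives s² + 8.2s + 10.41 = 0.
Matching s² + 2ζω_n s + ω_n²: ω_n = √10.41 = 3.227 rad/s and 2ζω_n = 8.2, so ζ = 8.2/(2·3.227) = 1.27.

ω_n = 3.23 rad/s, ζ = 1.27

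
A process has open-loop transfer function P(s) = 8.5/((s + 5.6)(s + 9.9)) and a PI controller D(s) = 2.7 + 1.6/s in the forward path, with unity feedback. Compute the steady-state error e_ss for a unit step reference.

The open loop D(s)P(s) has a pole at the origin (type 1), so the static position error constant is infinite and e_ss = 1/(1+∞) = 0.

0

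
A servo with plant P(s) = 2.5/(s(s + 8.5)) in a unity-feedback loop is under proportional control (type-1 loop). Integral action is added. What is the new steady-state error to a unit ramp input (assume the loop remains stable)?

The integrator raises the loop to type 2, so K_v → ∞ and e_ss to a ramp is zero.

0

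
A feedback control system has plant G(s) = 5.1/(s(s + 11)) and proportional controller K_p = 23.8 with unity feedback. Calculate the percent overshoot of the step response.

Closed-loop characteristic equation: s² + 11s + 121.4 = 0, so ω_n = 11.02 rad/s and ζ = 11/(2·11.02) = 0.4992.
%OS = 100·exp(−πζ/√(1−ζ²)) = 100·exp(−π·0.4992/√0.7508) = 16.4%.

16.4%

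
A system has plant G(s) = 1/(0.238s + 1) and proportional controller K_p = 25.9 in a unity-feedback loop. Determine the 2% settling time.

Closed loop: T(s) = K_p·G/(1+K_p·G) = 25.9/(0.238s + 1 + 25.9), with pole at s = −(1 + 25.9)/0.238 = −113.
τ = 1/113 = 0.008848 s, so 2% settling time ≈ 4τ = 0.0354 s.

T_s ≈ 0.0354 s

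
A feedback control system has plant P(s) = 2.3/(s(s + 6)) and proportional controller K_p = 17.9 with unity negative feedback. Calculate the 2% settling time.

From 1 + K_pP(s) = 0: s² + 6s + 41.17 = 0 ⇒ ω_n = 6.416, ζ = 0.4676.
2% settling time T_s ≈ 4/(ζω_n) = 4/3 = 1.33 s.

T_s ≈ 1.33 s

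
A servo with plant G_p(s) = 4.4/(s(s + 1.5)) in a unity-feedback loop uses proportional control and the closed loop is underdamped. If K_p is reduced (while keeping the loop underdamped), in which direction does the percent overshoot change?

ζ = 1.5/(2√(4.4K_p)) rises as K_p falls; higher damping means less overshoot.

decrease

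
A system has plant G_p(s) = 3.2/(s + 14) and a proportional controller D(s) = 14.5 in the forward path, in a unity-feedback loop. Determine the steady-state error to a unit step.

0.232

The loop is type 0. Static position error constant K_pos = D(0)·G_p(0) = 14.5·0.2286 = 3.314.
Steady-state error to a unit step: e_ss = 1/(1+K_pos) = 1/4.314 = 0.232.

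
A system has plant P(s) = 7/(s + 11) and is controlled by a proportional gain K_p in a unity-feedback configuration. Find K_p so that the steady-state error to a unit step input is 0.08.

K_p = 18.1

The loop is type 0, so e_ss(step) = 1/(1 + K_pos) with K_pos = K_p·P(0).
P(0) = 0.6364. Require 1/(1 + K_p·0.6364) = 0.08, so 1 + 0.6364·K_p = 12.5.
K_p = (12.5 − 1)/0.6364 = 18.1.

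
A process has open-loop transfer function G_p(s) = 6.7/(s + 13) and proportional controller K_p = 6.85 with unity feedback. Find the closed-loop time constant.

Closed-loop transfer function: T(s) = K_p·G_p(s)/(1 + K_p·G_p(s)) = 45.89/(s + 13 + 45.89) = 45.89/(s + 58.89).
Time constant τ = 1/58.89 = 0.017 s.

τ = 0.017 s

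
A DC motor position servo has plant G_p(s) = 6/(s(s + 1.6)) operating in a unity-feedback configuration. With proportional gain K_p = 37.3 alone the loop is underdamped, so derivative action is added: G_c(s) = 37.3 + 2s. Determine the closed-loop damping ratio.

ζ = 0.455

Forward path: (37.3 + 2s)·6/(s(s+1.6)). The closed-loop characteristic equation is s² + (1.6 + 6·2)s + 6·37.3 = 0.
That is s² + 13.6s + 223.8 = 0, so ω_n = 14.96 rad/s and ζ = 13.6/(2·14.96) = 0.4545.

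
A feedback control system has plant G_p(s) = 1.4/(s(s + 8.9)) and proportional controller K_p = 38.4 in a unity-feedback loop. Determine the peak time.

T_p = 0.539 s

From 1 + K_pG_p(s) = 0: s² + 8.9s + 53.76 = 0 ⇒ ω_n = 7.332, ζ = 0.6069.
Damped frequency ω_d = ω_n√(1−ζ²) = 5.827 rad/s, so peak time T_p = π/ω_d = 0.539 s.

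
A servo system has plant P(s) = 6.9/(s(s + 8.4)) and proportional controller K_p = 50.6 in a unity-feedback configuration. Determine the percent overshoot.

From 1 + K_pP(s) = 0: s² + 8.4s + 349.1 = 0 ⇒ ω_n = 18.69, ζ = 0.2248.
%OS = 100·exp(−πζ/√(1−ζ²)) = 100·exp(−π·0.2248/√0.9495) = 48.4%.

48.4%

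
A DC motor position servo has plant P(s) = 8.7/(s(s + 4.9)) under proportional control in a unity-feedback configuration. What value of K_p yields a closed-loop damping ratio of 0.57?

Closed-loop characteristic equation: s² + 4.9s + K_p·8.7 = 0.
So ω_n = √(8.7K_p) and 2ζω_n = 4.9, giving ζ = 4.9/(2√(8.7K_p)).
Setting ζ = 0.57: √(8.7K_p) = 4.9/(2·0.57) = 4.298, so K_p = 18.47/8.7 = 2.12.

K_p = 2.12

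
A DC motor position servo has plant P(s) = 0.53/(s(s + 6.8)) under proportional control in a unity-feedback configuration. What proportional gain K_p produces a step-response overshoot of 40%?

From %OS = 100·exp(−πζ/√(1−ζ²)) = 40%, ζ = −ln(0.4)/√(π²+ln²(0.4)) = 0.28.
Characteristic equation s² + 6.8s + 0.53K_p = 0 gives ζ = 6.8/(2√(0.53K_p)).
Setting ζ = 0.28: √(0.53K_p) = 6.8/(2·0.28) = 12.14, so K_p = 147.5/0.53 = 278.

K_p = 278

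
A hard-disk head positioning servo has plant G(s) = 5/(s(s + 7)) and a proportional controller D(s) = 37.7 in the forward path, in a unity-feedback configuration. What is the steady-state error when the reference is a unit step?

The open loop D(s)G(s) has a pole at the origin (type 1), so the static position error constant is infinite and e_ss = 1/(1+∞) = 0.

0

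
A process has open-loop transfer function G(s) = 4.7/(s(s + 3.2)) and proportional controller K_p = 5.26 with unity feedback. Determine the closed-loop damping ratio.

ζ = 0.322

The closed-loop denominator is s(s+3.2) + 5.26·4.7 = s² + 3.2s + 24.72.
Matching s² + 2ζω_n s + ω_n²: ω_n = √24.72 = 4.972 rad/s and 2ζω_n = 3.2, so ζ = 3.2/(2·4.972) = 0.322.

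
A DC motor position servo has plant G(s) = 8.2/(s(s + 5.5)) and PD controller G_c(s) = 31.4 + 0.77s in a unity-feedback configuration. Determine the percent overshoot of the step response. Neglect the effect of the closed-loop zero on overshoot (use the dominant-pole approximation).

28.8%

Forward path: (31.4 + 0.77s)·8.2/(s(s+5.5)). The closed-loop characteristic equation is s² + (5.5 + 8.2·0.77)s + 8.2·31.4 = 0.
That is s² + 11.81s + 257.5 = 0, so ω_n = 16.05 rad/s and ζ = 11.81/(2·16.05) = 0.3681.
%OS = 100·exp(−πζ/√(1−ζ²)) = 28.8%.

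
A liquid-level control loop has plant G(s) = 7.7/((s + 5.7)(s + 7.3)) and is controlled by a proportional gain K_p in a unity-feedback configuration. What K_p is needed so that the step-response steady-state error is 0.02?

K_p = 265

The loop is type 0, so e_ss(step) = 1/(1 + K_pos) with K_pos = K_p·G(0).
G(0) = 0.1851. Require 1/(1 + K_p·0.1851) = 0.02, so 1 + 0.1851·K_p = 50.
K_p = (50 − 1)/0.1851 = 265.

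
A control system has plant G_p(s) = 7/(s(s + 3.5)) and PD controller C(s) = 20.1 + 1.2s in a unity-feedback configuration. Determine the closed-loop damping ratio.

ζ = 0.502

Forward path: (20.1 + 1.2s)·7/(s(s+3.5)). The closed-loop characteristic equation is s² + (3.5 + 7·1.2)s + 7·20.1 = 0.
That is s² + 11.9s + 140.7 = 0, so ω_n = 11.86 rad/s and ζ = 11.9/(2·11.86) = 0.5016.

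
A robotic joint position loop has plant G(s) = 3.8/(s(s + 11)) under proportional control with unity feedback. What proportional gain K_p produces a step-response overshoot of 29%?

K_p = 59.2

From %OS = 100·exp(−πζ/√(1−ζ²)) = 29%, ζ = −ln(0.29)/√(π²+ln²(0.29)) = 0.3666.
Characteristic equation s² + 11s + 3.8K_p = 0 gives ζ = 11/(2√(3.8K_p)).
Setting ζ = 0.3666: √(3.8K_p) = 11/(2·0.3666) = 15, so K_p = 225.1/3.8 = 59.2.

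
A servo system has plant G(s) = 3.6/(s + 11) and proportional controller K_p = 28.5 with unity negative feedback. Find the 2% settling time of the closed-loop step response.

T_s ≈ 0.0352 s

Closed-loop transfer function: T(s) = K_p·G(s)/(1 + K_p·G(s)) = 102.6/(s + 11 + 102.6) = 102.6/(s + 113.6).
Time constant τ = 1/113.6 = 0.008803 s, so the 2% settling time is about 4τ = 0.0352 s.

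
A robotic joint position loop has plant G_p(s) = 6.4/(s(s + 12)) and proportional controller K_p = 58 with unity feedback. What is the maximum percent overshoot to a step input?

Closed-loop characteristic equation: s² + 12s + 371.2 = 0, so ω_n = 19.27 rad/s and ζ = 12/(2·19.27) = 0.3114.
%OS = 100·exp(−πζ/√(1−ζ²)) = 100·exp(−π·0.3114/√0.903) = 35.7%.

35.7%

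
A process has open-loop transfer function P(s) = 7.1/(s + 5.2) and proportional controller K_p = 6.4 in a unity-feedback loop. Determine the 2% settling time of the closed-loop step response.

Closed-loop transfer function: T(s) = K_p·P(s)/(1 + K_p·P(s)) = 45.44/(s + 5.2 + 45.44) = 45.44/(s + 50.64).
Time constant τ = 1/50.64 = 0.01975 s, so the 2% settling time is about 4τ = 0.079 s.

T_s ≈ 0.079 s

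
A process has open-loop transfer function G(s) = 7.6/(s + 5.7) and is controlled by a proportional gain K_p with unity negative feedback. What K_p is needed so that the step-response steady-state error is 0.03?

Steady-state error for a unit step on this type-0 loop is 1/(1 + K_p·G(0)).
G(0) = 1.333. Require 1/(1 + K_p·1.333) = 0.03, so 1 + 1.333·K_p = 33.33.
K_p = (33.33 − 1)/1.333 = 24.3.

K_p = 24.3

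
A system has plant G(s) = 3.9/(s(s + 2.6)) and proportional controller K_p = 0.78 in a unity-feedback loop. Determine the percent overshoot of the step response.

2.98%

From 1 + K_pG(s) = 0: s² + 2.6s + 3.042 = 0 ⇒ ω_n = 1.744, ζ = 0.7454.
%OS = 100·exp(−πζ/√(1−ζ²)) = 100·exp(−π·0.7454/√0.4444) = 2.98%.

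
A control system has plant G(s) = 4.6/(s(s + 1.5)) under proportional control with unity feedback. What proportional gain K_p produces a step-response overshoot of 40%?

K_p = 1.56

From %OS = 100·exp(−πζ/√(1−ζ²)) = 40%, ζ = −ln(0.4)/√(π²+ln²(0.4)) = 0.28.
Characteristic equation s² + 1.5s + 4.6K_p = 0 gives ζ = 1.5/(2√(4.6K_p)).
Setting ζ = 0.28: √(4.6K_p) = 1.5/(2·0.28) = 2.679, so K_p = 7.175/4.6 = 1.56.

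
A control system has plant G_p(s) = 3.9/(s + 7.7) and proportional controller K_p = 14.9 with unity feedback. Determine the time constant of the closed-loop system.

Closed-loop transfer function: T(s) = K_p·G_p(s)/(1 + K_p·G_p(s)) = 58.11/(s + 7.7 + 58.11) = 58.11/(s + 65.81).
Time constant τ = 1/65.81 = 0.0152 s.

τ = 0.0152 s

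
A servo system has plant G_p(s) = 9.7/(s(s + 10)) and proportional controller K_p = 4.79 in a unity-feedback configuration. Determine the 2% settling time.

From 1 + K_pG_p(s) = 0: s² + 10s + 46.46 = 0 ⇒ ω_n = 6.816, ζ = 0.7335.
2% settling time T_s ≈ 4/(ζω_n) = 4/5 = 0.8 s.

T_s ≈ 0.8 s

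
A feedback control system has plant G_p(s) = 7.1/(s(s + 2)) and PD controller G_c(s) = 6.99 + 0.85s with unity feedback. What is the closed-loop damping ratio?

Forward path: (6.99 + 0.85s)·7.1/(s(s+2)). The closed-loop characteristic equation is s² + (2 + 7.1·0.85)s + 7.1·6.99 = 0.
That is s² + 8.035s + 49.63 = 0, so ω_n = 7.045 rad/s and ζ = 8.035/(2·7.045) = 0.5703.

ζ = 0.57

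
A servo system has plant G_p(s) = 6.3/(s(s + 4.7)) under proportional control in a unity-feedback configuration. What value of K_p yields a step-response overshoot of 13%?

From %OS = 100·exp(−πζ/√(1−ζ²)) = 13%, ζ = −ln(0.13)/√(π²+ln²(0.13)) = 0.5446.
Characteristic equation s² + 4.7s + 6.3K_p = 0 gives ζ = 4.7/(2√(6.3K_p)).
Setting ζ = 0.5446: √(6.3K_p) = 4.7/(2·0.5446) = 4.315, so K_p = 18.62/6.3 = 2.96.

K_p = 2.96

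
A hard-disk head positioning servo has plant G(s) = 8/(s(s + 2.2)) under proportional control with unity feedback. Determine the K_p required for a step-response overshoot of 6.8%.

K_p = 0.358

From %OS = 100·exp(−πζ/√(1−ζ²)) = 6.8%, ζ = −ln(0.068)/√(π²+ln²(0.068)) = 0.6502.
Characteristic equation s² + 2.2s + 8K_p = 0 gives ζ = 2.2/(2√(8K_p)).
Setting ζ = 0.6502: √(8K_p) = 2.2/(2·0.6502) = 1.692, so K_p = 2.863/8 = 0.358.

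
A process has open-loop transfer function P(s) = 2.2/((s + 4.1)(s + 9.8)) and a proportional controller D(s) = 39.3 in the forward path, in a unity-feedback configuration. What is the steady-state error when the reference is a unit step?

The loop is type 0. Static position error constant K_pos = D(0)·P(0) = 39.3·0.05475 = 2.152.
Steady-state error to a unit step: e_ss = 1/(1+K_pos) = 1/3.152 = 0.317.

0.317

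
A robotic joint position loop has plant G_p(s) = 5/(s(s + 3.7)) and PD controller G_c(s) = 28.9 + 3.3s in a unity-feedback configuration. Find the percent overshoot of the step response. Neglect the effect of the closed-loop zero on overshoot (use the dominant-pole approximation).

Forward path: (28.9 + 3.3s)·5/(s(s+3.7)). The closed-loop characteristic equation is s² + (3.7 + 5·3.3)s + 5·28.9 = 0.
That is s² + 20.2s + 144.5 = 0, so ω_n = 12.02 rad/s and ζ = 20.2/(2·12.02) = 0.8402.
%OS = 100·exp(−πζ/√(1−ζ²)) = 0.769%.

0.769%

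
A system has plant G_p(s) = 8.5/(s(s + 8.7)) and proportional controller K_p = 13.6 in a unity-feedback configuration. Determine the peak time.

T_p = 0.32 s

Closed-loop characteristic equation: s² + 8.7s + 115.6 = 0, so ω_n = 10.75 rad/s and ζ = 8.7/(2·10.75) = 0.4046.
Damped frequency ω_d = ω_n√(1−ζ²) = 9.832 rad/s, so peak time T_p = π/ω_d = 0.32 s.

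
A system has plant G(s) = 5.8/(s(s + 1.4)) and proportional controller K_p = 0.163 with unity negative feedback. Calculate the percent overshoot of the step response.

3.84%

The closed-loop denominator s² + 1.4s + 0.9454 gives ω_n = √0.9454 = 0.9723 and ζ = 1.4/(2ω_n) = 0.7199.
%OS = 100·exp(−πζ/√(1−ζ²)) = 100·exp(−π·0.7199/√0.4817) = 3.84%.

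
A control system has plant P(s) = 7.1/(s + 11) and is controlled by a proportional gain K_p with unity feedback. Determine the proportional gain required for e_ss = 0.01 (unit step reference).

K_p = 153

Steady-state error for a unit step on this type-0 loop is 1/(1 + K_p·P(0)).
P(0) = 0.6455. Require 1/(1 + K_p·0.6455) = 0.01, so 1 + 0.6455·K_p = 100.
K_p = (100 − 1)/0.6455 = 153.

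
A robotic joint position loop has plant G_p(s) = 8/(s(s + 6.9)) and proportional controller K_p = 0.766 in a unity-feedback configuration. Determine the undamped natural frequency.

The closed-loop denominator is s(s+6.9) + 0.766·8 = s² + 6.9s + 6.128.
So ω_n² = 6.128 ⇒ ω_n = 2.475 rad/s, and ζ = 6.9/(2ω_n) = 1.39.

ω_n = 2.48 rad/s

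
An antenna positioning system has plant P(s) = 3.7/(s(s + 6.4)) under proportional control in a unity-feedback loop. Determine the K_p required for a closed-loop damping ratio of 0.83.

K_p = 4.02

Closed-loop characteristic equation: s² + 6.4s + K_p·3.7 = 0.
So ω_n = √(3.7K_p) and 2ζω_n = 6.4, giving ζ = 6.4/(2√(3.7K_p)).
Setting ζ = 0.83: √(3.7K_p) = 6.4/(2·0.83) = 3.855, so K_p = 14.86/3.7 = 4.02.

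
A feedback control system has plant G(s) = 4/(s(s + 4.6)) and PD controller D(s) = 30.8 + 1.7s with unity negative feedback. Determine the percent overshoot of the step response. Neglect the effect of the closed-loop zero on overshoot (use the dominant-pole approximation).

Forward path: (30.8 + 1.7s)·4/(s(s+4.6)). The closed-loop characteristic equation is s² + (4.6 + 4·1.7)s + 4·30.8 = 0.
That is s² + 11.4s + 123.2 = 0, so ω_n = 11.1 rad/s and ζ = 11.4/(2·11.1) = 0.5135.
%OS = 100·exp(−πζ/√(1−ζ²)) = 15.3%.

15.3%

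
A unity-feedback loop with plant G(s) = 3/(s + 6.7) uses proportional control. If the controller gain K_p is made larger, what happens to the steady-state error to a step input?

decrease

The position error constant K_pos = K_p·G(0) grows with K_p, and e_ss = 1/(1+K_pos) falls.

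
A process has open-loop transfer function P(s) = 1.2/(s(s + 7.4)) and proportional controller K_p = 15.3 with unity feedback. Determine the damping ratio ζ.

The closed-loop denominator is s(s+7.4) + 15.3·1.2 = s² + 7.4s + 18.36.
Matching s² + 2ζω_n s + ω_n²: ω_n = √18.36 = 4.285 rad/s and 2ζω_n = 7.4, so ζ = 7.4/(2·4.285) = 0.864.

ζ = 0.864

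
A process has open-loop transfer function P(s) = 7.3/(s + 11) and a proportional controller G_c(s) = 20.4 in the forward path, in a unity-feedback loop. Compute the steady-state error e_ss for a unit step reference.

The loop is type 0. Static position error constant K_pos = G_c(0)·P(0) = 20.4·0.6636 = 13.54.
Steady-state error to a unit step: e_ss = 1/(1+K_pos) = 1/14.54 = 0.0688.

0.0688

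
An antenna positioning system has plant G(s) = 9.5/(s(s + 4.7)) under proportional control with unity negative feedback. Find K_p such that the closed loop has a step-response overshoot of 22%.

From %OS = 100·exp(−πζ/√(1−ζ²)) = 22%, ζ = −ln(0.22)/√(π²+ln²(0.22)) = 0.4342.
Characteristic equation s² + 4.7s + 9.5K_p = 0 gives ζ = 4.7/(2√(9.5K_p)).
Setting ζ = 0.4342: √(9.5K_p) = 4.7/(2·0.4342) = 5.413, so K_p = 29.3/9.5 = 3.08.

K_p = 3.08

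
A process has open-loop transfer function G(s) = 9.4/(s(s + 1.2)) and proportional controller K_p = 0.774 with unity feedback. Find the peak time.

T_p = 1.19 s

Closed-loop characteristic equation: s² + 1.2s + 7.276 = 0, so ω_n = 2.697 rad/s and ζ = 1.2/(2·2.697) = 0.2224.
Damped frequency ω_d = ω_n√(1−ζ²) = 2.63 rad/s, so peak time T_p = π/ω_d = 1.19 s.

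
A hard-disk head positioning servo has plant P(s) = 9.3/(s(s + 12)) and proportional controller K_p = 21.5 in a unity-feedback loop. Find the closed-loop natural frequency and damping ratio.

With unity feedback the closed-loop characteristic equation is s² + 12s + 21.5·9.3 = s² + 12s + 200 = 0.
So ω_n² = 200 ⇒ ω_n = 14.14 rad/s, and ζ = 12/(2ω_n) = 0.424.

ω_n = 14.1 rad/s, ζ = 0.424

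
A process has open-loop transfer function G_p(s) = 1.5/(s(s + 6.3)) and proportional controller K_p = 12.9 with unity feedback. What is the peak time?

From 1 + K_pG_p(s) = 0: s² + 6.3s + 19.35 = 0 ⇒ ω_n = 4.399, ζ = 0.7161.
Damped frequency ω_d = ω_n√(1−ζ²) = 3.07 rad/s, so peak time T_p = π/ω_d = 1.02 s.

T_p = 1.02 s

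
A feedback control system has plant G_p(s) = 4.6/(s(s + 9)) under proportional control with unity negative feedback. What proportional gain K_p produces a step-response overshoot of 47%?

K_p = 80.6

From %OS = 100·exp(−πζ/√(1−ζ²)) = 47%, ζ = −ln(0.47)/√(π²+ln²(0.47)) = 0.2337.
Characteristic equation s² + 9s + 4.6K_p = 0 gives ζ = 9/(2√(4.6K_p)).
Setting ζ = 0.2337: √(4.6K_p) = 9/(2·0.2337) = 19.26, so K_p = 370.8/4.6 = 80.6.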